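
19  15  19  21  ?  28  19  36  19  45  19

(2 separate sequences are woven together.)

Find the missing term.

Taking every 2nd term gives 2 separate tracks.
Stream A: 19, 19, ?, 19, 19, 19 — the constant sequence 19.
Stream B: 15, 21, 28, 36, 45 — triangular numbers starting at T_5.
Stream A's pattern makes the blank 19.

19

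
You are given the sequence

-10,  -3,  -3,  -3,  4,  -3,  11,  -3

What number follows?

18

Split by position mod 2 into 2 tracks.
Stream A: -10, -3, 4, 11. Arithmetic with common difference +7.
Stream B: -3, -3, -3, -3. Constant -3.
Position 9 → stream A, term 5 = 18.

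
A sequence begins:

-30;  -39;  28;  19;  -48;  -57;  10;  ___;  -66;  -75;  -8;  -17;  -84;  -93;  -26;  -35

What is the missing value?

The slot pattern repeats as AABB (period 4), so there are 2 interleaved tracks.
Track A: -30, -39, -48, -57, -66, -75, -84, -93. Arithmetic with common difference −9.
Track B: 28, 19, 10, ?, -8, -17, -26, -35. Arithmetic, step −9.
The gap is track B's term 4; the rule gives 1.

1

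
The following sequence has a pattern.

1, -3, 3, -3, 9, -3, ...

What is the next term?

Taking every 2nd term gives 2 separate tracks.
Stream A is 1, 3, 9, which is successive powers of 3.
Stream B is -3, -3, -3, which is constant -3.
Position 7 falls in stream A as its term 4, giving 27.

27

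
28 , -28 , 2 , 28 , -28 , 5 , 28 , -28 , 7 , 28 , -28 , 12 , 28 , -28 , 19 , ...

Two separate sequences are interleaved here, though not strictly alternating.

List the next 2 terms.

28, -28

Positions follow the repeating pattern AAB; grouping by letter gives 2 tracks.
Stream A: 28, -28, 28, -28, 28, -28, 28, -28, 28, -28 (the oscillation 28·(−1)^(n+1)).
Stream B: 2, 5, 7, 12, 19 (Fibonacci-style (each term is the sum of the two before it)).
Position 16 → stream A, term 11 = 28.
Position 17 falls in stream A as its term 12, giving -28.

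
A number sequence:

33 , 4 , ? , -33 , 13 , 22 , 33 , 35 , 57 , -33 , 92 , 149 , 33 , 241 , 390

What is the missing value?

9

Reading positions in blocks of 3 reveals the pattern ABB — 2 tracks woven together.
Subsequence A = 33, -33, 33, -33, 33: the oscillation 33·(−1)^(n+1).
Subsequence B = 4, ?, 13, 22, 35, 57, 92, 149, 241, 390: Fibonacci-style (each term is the sum of the two before it).
So the missing entry in subsequence B is 9.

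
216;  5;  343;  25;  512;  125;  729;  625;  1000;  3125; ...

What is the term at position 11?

1331

Taking every 2nd term gives 2 separate tracks.
Track A: 216, 343, 512, 729, 1000. The cubes 6³, 7³, 8³, ….
Track B: 5, 25, 125, 625, 3125. A geometric progression (common ratio 5).
The 11th slot belongs to track A; its 6th term is 1331.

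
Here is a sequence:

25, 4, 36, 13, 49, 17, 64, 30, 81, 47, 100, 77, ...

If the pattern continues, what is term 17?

169

Taking every 2nd term gives 2 separate tracks.
Track A: 25, 36, 49, 64, 81, 100. The squares 5², 6², 7², ….
Track B: 4, 13, 17, 30, 47, 77. A Fibonacci-like recurrence a_n = a_{n-1} + a_{n-2}.
Position 17 falls in track A as its term 9, giving 169.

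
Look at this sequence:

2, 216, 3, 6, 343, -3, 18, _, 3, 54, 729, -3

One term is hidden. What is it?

Taking every 3rd term gives 3 separate tracks.
Subsequence A: 2, 6, 18, 54 — multiplying by 3 each time.
Subsequence B: 216, 343, ?, 729 — perfect cubes starting at 6³.
Subsequence C: 3, -3, 3, -3 — the oscillation 3·(−1)^(n+1).
Subsequence B's pattern makes the blank 512.

512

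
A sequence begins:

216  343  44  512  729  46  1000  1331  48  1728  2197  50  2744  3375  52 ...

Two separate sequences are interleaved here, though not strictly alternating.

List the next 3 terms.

Reading positions in blocks of 3 reveals the pattern AAB — 2 tracks woven together.
Track A: 216, 343, 512, 729, 1000, 1331, 1728, 2197, 2744, 3375. The cubes 6³, 7³, 8³, ….
Track B: 44, 46, 48, 50, 52. Arithmetic with common difference +2.
Term 16 comes from track A (its 11th entry): 4096.
Term 17 comes from track A (its 12th entry): 4913.
Term 18 comes from track B (its 6th entry): 54.

4096, 4913, 54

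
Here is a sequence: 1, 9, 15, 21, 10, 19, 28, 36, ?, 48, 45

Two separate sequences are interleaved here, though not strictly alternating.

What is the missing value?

Positions follow the repeating pattern AABB; grouping by letter gives 2 tracks.
Stream A = 1, 9, 10, 19, ?, 48: a Fibonacci-like recurrence a_n = a_{n-1} + a_{n-2}.
Stream B = 15, 21, 28, 36, 45: triangular numbers n(n+1)/2 for n = 5, 6, ….
Filling stream A at index 5 by its rule yields 29.

29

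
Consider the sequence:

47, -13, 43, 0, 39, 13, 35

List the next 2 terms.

26, 31

Taking every 2nd term gives 2 separate tracks.
Stream A is 47, 43, 39, 35, which is subtracting 4 each time.
Stream B is -13, 0, 13, which is arithmetic with common difference +13.
Position 8 falls in stream B as its term 4, giving 26.
Term 9 comes from stream A (its 5th entry): 31.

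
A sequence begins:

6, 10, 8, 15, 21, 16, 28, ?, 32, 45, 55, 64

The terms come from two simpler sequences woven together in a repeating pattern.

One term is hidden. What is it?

The slot pattern repeats as AAB (period 3), so there are 2 interleaved tracks.
Subsequence A = 6, 10, 15, 21, 28, ?, 45, 55: the triangular numbers T_3, T_4, ….
Subsequence B = 8, 16, 32, 64: powers of 2.
Filling subsequence A at index 6 by its rule yields 36.

36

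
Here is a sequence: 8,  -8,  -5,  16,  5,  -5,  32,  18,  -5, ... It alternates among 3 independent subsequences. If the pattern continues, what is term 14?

The terms cycle through 3 interleaved subsequences.
Stream A = 8, 16, 32: successive powers of 2.
Stream B = -8, 5, 18: arithmetic with common difference +13.
Stream C = -5, -5, -5: the constant sequence -5.
Position 14 falls in stream B as its term 5, giving 44.

44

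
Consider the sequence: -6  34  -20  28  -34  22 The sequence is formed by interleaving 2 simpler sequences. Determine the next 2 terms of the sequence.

Split by position mod 2 into 2 tracks.
Track A is -6, -20, -34, which is arithmetic with common difference −14.
Track B is 34, 28, 22, which is subtracting 6 each time.
Term 7 comes from track A (its 4th entry): -48.
The 8th slot belongs to track B; its 4th term is 16.

-48, 16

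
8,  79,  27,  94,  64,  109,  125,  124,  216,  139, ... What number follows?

The terms cycle through 2 interleaved subsequences.
Track A is 8, 27, 64, 125, 216, which is consecutive cubes n³ from n = 2.
Track B is 79, 94, 109, 124, 139, which is arithmetic, step +15.
The 11th slot belongs to track A; its 6th term is 343.

343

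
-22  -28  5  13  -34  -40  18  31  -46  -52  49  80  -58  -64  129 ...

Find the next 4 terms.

The slot pattern repeats as AABB (period 4), so there are 2 interleaved tracks.
Track A = -22, -28, -34, -40, -46, -52, -58, -64: arithmetic with common difference −6.
Track B = 5, 13, 18, 31, 49, 80, 129: a Fibonacci-like recurrence a_n = a_{n-1} + a_{n-2}.
The 16th slot belongs to track B; its 8th term is 209.
Position 17 falls in track A as its term 9, giving -70.
The 18th slot belongs to track A; its 10th term is -76.
Term 19 comes from track B (its 9th entry): 338.

209, -70, -76, 338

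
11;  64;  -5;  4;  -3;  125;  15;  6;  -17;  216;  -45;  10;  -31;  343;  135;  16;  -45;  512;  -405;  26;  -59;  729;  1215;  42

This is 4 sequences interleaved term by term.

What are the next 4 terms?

Read the sequence 4 terms at a time; column i is its own pattern.
Stream A = 11, -3, -17, -31, -45, -59: subtracting 14 each time.
Stream B = 64, 125, 216, 343, 512, 729: perfect cubes starting at 4³.
Stream C = -5, 15, -45, 135, -405, 1215: a geometric progression (common ratio -3).
Stream D = 4, 6, 10, 16, 26, 42: each term equals the sum of the previous two.
Position 25 falls in stream A as its term 7, giving -73.
Position 26 falls in stream B as its term 7, giving 1000.
The 27th slot belongs to stream C; its 7th term is -3645.
The 28th slot belongs to stream D; its 7th term is 68.

-73, 1000, -3645, 68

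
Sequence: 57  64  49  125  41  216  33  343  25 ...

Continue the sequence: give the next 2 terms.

The terms cycle through 2 interleaved subsequences.
Subsequence A: 57, 49, 41, 33, 25 (linear: a_n = 65 − 8·n).
Subsequence B: 64, 125, 216, 343 (consecutive cubes n³ from n = 4).
Position 10 → subsequence B, term 5 = 512.
The 11th slot belongs to subsequence A; its 6th term is 17.

512, 17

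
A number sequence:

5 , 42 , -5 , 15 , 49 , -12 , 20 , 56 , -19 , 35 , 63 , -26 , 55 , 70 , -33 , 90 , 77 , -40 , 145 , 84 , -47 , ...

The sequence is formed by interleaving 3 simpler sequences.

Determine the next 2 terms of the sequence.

The terms cycle through 3 interleaved subsequences.
Subsequence A: 5, 15, 20, 35, 55, 90, 145. A Fibonacci-like recurrence a_n = a_{n-1} + a_{n-2}.
Subsequence B: 42, 49, 56, 63, 70, 77, 84. Arithmetic, step +7.
Subsequence C: -5, -12, -19, -26, -33, -40, -47. Linear: a_n = 2 − 7·n.
Term 22 comes from subsequence A (its 8th entry): 235.
Term 23 comes from subsequence B (its 8th entry): 91.

235, 91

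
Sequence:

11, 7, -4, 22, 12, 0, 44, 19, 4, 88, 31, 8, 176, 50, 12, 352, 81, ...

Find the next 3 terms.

The terms cycle through 3 interleaved subsequences.
Track A is 11, 22, 44, 88, 176, 352, which is multiplying by 2 each time.
Track B is 7, 12, 19, 31, 50, 81, which is each term equals the sum of the previous two.
Track C is -4, 0, 4, 8, 12, which is adding 4 each time.
Position 18 falls in track C as its term 6, giving 16.
Position 19 → track A, term 7 = 704.
The 20th slot belongs to track B; its 7th term is 131.

16, 704, 131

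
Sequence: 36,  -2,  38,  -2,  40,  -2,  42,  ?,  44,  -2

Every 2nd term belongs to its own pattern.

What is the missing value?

Odd-indexed and even-indexed terms follow separate rules.
Stream A is 36, 38, 40, 42, 44, which is arithmetic, step +2.
Stream B is -2, -2, -2, ?, -2, which is constant -2.
Filling stream B at index 4 by its rule yields -2.

-2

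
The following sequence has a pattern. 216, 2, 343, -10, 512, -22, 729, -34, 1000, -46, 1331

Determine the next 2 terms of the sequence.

-58, 1728

The terms cycle through 2 interleaved subsequences.
Subsequence A is 216, 343, 512, 729, 1000, 1331, which is the cubes 6³, 7³, 8³, ….
Subsequence B is 2, -10, -22, -34, -46, which is arithmetic with common difference −12.
Term 12 comes from subsequence B (its 6th entry): -58.
Position 13 → subsequence A, term 7 = 1728.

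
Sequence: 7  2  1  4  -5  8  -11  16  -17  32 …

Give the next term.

-23

The terms cycle through 2 interleaved subsequences.
Stream A: 7, 1, -5, -11, -17 — linear: a_n = 13 − 6·n.
Stream B: 2, 4, 8, 16, 32 — geometric with ratio 2.
Position 11 → stream A, term 6 = -23.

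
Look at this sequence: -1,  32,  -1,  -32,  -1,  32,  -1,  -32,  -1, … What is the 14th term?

32

Odd-indexed and even-indexed terms follow separate rules.
Stream A: -1, -1, -1, -1, -1 — the constant sequence -1.
Stream B: 32, -32, 32, -32 — oscillating between 32 and -32.
Term 14 comes from stream B (its 7th entry): 32.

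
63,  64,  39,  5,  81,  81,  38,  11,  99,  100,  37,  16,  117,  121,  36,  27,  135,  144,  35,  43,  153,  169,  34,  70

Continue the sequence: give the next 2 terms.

171, 196

Split by position mod 4 into 4 tracks.
Track A = 63, 81, 99, 117, 135, 153: arithmetic with common difference +18.
Track B = 64, 81, 100, 121, 144, 169: perfect squares starting at 8².
Track C = 39, 38, 37, 36, 35, 34: linear: a_n = 40 − n.
Track D = 5, 11, 16, 27, 43, 70: each term equals the sum of the previous two.
Position 25 → track A, term 7 = 171.
Position 26 falls in track B as its term 7, giving 196.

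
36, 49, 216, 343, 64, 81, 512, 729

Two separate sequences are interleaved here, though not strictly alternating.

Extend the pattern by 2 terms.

The slot pattern repeats as AABB (period 4), so there are 2 interleaved tracks.
Track A: 36, 49, 64, 81. Consecutive squares n² from n = 6.
Track B: 216, 343, 512, 729. Perfect cubes starting at 6³.
Position 9 → track A, term 5 = 100.
The 10th slot belongs to track A; its 6th term is 121.

100, 121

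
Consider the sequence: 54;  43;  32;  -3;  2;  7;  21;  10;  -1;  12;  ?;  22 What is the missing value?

17

Positions follow the repeating pattern AAABBB; grouping by letter gives 2 tracks.
Track A: 54, 43, 32, 21, 10, -1. Linear: a_n = 65 − 11·n.
Track B: -3, 2, 7, 12, ?, 22. Arithmetic with common difference +5.
Track B's pattern makes the blank 17.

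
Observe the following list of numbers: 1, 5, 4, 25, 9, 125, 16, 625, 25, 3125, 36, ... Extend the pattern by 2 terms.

15625, 49

Taking every 2nd term gives 2 separate tracks.
Subsequence A: 1, 4, 9, 16, 25, 36. Perfect squares starting at 1².
Subsequence B: 5, 25, 125, 625, 3125. Powers 5^1, 5^2, 5^3, ….
Term 12 comes from subsequence B (its 6th entry): 15625.
Position 13 falls in subsequence A as its term 7, giving 49.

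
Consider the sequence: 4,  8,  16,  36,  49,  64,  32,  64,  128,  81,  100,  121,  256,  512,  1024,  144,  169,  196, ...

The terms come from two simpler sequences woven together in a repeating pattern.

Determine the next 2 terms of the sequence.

2048, 4096

Positions follow the repeating pattern AAABBB; grouping by letter gives 2 tracks.
Subsequence A is 4, 8, 16, 32, 64, 128, 256, 512, 1024, which is powers 2^2, 2^3, 2^4, ….
Subsequence B is 36, 49, 64, 81, 100, 121, 144, 169, 196, which is perfect squares starting at 6².
Term 19 comes from subsequence A (its 10th entry): 2048.
Position 20 → subsequence A, term 11 = 4096.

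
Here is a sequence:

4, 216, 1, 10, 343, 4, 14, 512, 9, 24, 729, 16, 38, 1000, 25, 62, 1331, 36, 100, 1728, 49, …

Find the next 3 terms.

Split by position mod 3 into 3 tracks.
Track A: 4, 10, 14, 24, 38, 62, 100 — Fibonacci-style (each term is the sum of the two before it).
Track B: 216, 343, 512, 729, 1000, 1331, 1728 — the cubes 6³, 7³, 8³, ….
Track C: 1, 4, 9, 16, 25, 36, 49 — consecutive squares n² from n = 1.
Position 22 falls in track A as its term 8, giving 162.
Term 23 comes from track B (its 8th entry): 2197.
Term 24 comes from track C (its 8th entry): 64.

162, 2197, 64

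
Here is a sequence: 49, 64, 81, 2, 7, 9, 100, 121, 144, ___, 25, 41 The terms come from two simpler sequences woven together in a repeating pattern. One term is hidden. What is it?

16

Positions follow the repeating pattern AAABBB; grouping by letter gives 2 tracks.
Subsequence A: 49, 64, 81, 100, 121, 144 — the squares 7², 8², 9², ….
Subsequence B: 2, 7, 9, ?, 25, 41 — each term equals the sum of the previous two.
The gap is subsequence B's term 4; the rule gives 16.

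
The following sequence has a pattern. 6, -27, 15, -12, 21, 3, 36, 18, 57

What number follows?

Split by position mod 2 into 2 tracks.
Track A: 6, 15, 21, 36, 57 (each term equals the sum of the previous two).
Track B: -27, -12, 3, 18 (adding 15 each time).
Term 10 comes from track B (its 5th entry): 33.

33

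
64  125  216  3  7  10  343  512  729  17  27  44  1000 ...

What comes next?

The slot pattern repeats as AAABBB (period 6), so there are 2 interleaved tracks.
Stream A: 64, 125, 216, 343, 512, 729, 1000. Perfect cubes starting at 4³.
Stream B: 3, 7, 10, 17, 27, 44. Each term equals the sum of the previous two.
Position 14 falls in stream A as its term 8, giving 1331.

1331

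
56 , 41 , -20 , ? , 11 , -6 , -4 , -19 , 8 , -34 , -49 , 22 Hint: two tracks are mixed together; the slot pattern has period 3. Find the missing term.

The slot pattern repeats as AAB (period 3), so there are 2 interleaved tracks.
Subsequence A = 56, 41, ?, 11, -4, -19, -34, -49: arithmetic with common difference −15.
Subsequence B = -20, -6, 8, 22: linear: a_n = -34 + 14·n.
Subsequence A's pattern makes the blank 26.

26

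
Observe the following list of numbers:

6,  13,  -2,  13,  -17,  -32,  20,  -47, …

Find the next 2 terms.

-62, 27

Positions follow the repeating pattern ABB; grouping by letter gives 2 tracks.
Stream A = 6, 13, 20: adding 7 each time.
Stream B = 13, -2, -17, -32, -47: arithmetic with common difference −15.
The 9th slot belongs to stream B; its 6th term is -62.
Position 10 falls in stream A as its term 4, giving 27.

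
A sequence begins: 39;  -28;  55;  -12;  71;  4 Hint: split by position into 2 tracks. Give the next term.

87

Positions 1, 3, 5, … form one subsequence and positions 2, 4, 6, … form another.
Stream A is 39, 55, 71, which is arithmetic with common difference +16.
Stream B is -28, -12, 4, which is adding 16 each time.
The 7th slot belongs to stream A; its 4th term is 87.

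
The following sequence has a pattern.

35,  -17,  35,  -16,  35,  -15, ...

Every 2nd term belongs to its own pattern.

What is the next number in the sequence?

Positions 1, 3, 5, … form one subsequence and positions 2, 4, 6, … form another.
Stream A = 35, 35, 35: constant 35.
Stream B = -17, -16, -15: adding 1 each time.
Position 7 → stream A, term 4 = 35.

35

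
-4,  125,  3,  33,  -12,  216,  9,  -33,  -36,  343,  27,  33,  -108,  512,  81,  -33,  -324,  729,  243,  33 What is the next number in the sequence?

The terms cycle through 4 interleaved subsequences.
Stream A = -4, -12, -36, -108, -324: multiplying by 3 each time.
Stream B = 125, 216, 343, 512, 729: consecutive cubes n³ from n = 5.
Stream C = 3, 9, 27, 81, 243: powers of 3.
Stream D = 33, -33, 33, -33, 33: oscillating between 33 and -33.
Position 21 → stream A, term 6 = -972.

-972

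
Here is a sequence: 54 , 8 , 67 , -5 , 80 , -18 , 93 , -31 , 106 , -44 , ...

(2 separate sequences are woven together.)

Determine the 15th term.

145

Taking every 2nd term gives 2 separate tracks.
Stream A is 54, 67, 80, 93, 106, which is arithmetic with common difference +13.
Stream B is 8, -5, -18, -31, -44, which is linear: a_n = 21 − 13·n.
Position 15 → stream A, term 8 = 145.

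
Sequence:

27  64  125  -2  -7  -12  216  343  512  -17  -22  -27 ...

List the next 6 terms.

729, 1000, 1331, -32, -37, -42

The slot pattern repeats as AAABBB (period 6), so there are 2 interleaved tracks.
Stream A is 27, 64, 125, 216, 343, 512, which is perfect cubes starting at 3³.
Stream B is -2, -7, -12, -17, -22, -27, which is subtracting 5 each time.
Position 13 falls in stream A as its term 7, giving 729.
Term 14 comes from stream A (its 8th entry): 1000.
Position 15 falls in stream A as its term 9, giving 1331.
Position 16 falls in stream B as its term 7, giving -32.
The 17th slot belongs to stream B; its 8th term is -37.
Position 18 → stream B, term 9 = -42.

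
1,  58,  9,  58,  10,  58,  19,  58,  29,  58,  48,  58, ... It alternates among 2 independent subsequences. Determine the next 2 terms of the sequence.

The terms cycle through 2 interleaved subsequences.
Subsequence A: 1, 9, 10, 19, 29, 48. Fibonacci-style (each term is the sum of the two before it).
Subsequence B: 58, 58, 58, 58, 58, 58. Constant 58.
Position 13 falls in subsequence A as its term 7, giving 77.
The 14th slot belongs to subsequence B; its 7th term is 58.

77, 58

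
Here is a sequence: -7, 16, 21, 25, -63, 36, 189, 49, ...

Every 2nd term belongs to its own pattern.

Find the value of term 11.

The terms cycle through 2 interleaved subsequences.
Stream A: -7, 21, -63, 189 — geometric with ratio -3.
Stream B: 16, 25, 36, 49 — perfect squares starting at 4².
Position 11 falls in stream A as its term 6, giving 1701.

1701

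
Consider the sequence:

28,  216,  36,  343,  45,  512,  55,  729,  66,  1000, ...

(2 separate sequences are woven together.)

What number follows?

78

Positions 1, 3, 5, … form one subsequence and positions 2, 4, 6, … form another.
Stream A is 28, 36, 45, 55, 66, which is triangular numbers n(n+1)/2 for n = 7, 8, ….
Stream B is 216, 343, 512, 729, 1000, which is consecutive cubes n³ from n = 6.
Term 11 comes from stream A (its 6th entry): 78.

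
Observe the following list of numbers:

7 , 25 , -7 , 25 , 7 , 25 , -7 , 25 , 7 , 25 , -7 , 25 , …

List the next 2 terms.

Split by position mod 2 into 2 tracks.
Track A: 7, -7, 7, -7, 7, -7 — alternating ±7.
Track B: 25, 25, 25, 25, 25, 25 — always 25.
The 13th slot belongs to track A; its 7th term is 7.
Position 14 falls in track B as its term 7, giving 25.

7, 25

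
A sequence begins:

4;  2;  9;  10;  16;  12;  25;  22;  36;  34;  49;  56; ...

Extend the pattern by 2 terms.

Taking every 2nd term gives 2 separate tracks.
Track A: 4, 9, 16, 25, 36, 49. Perfect squares starting at 2².
Track B: 2, 10, 12, 22, 34, 56. Fibonacci-style (each term is the sum of the two before it).
The 13th slot belongs to track A; its 7th term is 64.
Position 14 falls in track B as its term 7, giving 90.

64, 90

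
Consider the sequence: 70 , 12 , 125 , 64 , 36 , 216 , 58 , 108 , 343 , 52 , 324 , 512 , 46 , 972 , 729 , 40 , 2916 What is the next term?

1000

Split by position mod 3: positions 1, 4, 7, … form one track, and each other residue class forms its own.
Subsequence A: 70, 64, 58, 52, 46, 40. Linear: a_n = 76 − 6·n.
Subsequence B: 12, 36, 108, 324, 972, 2916. Geometric, ×3 each step.
Subsequence C: 125, 216, 343, 512, 729. The cubes 5³, 6³, 7³, ….
Position 18 falls in subsequence C as its term 6, giving 1000.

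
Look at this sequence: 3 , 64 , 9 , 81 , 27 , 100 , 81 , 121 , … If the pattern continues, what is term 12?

Odd-indexed and even-indexed terms follow separate rules.
Subsequence A: 3, 9, 27, 81 (powers of 3).
Subsequence B: 64, 81, 100, 121 (the squares 8², 9², 10², …).
Position 12 → subsequence B, term 6 = 169.

169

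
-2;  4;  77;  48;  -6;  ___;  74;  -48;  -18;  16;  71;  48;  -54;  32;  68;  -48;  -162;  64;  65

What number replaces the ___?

Split by position mod 4 into 4 tracks.
Subsequence A is -2, -6, -18, -54, -162, which is a geometric progression (common ratio 3).
Subsequence B is 4, ?, 16, 32, 64, which is powers 2^2, 2^3, 2^4, ….
Subsequence C is 77, 74, 71, 68, 65, which is arithmetic, step −3.
Subsequence D is 48, -48, 48, -48, which is the oscillation 48·(−1)^(n+1).
Filling subsequence B at index 2 by its rule yields 8.

8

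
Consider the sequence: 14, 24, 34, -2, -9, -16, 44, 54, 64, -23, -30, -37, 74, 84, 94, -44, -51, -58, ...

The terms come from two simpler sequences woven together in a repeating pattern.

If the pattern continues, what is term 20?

The slot pattern repeats as AAABBB (period 6), so there are 2 interleaved tracks.
Stream A is 14, 24, 34, 44, 54, 64, 74, 84, 94, which is arithmetic, step +10.
Stream B is -2, -9, -16, -23, -30, -37, -44, -51, -58, which is subtracting 7 each time.
Term 20 comes from stream A (its 11th entry): 114.

114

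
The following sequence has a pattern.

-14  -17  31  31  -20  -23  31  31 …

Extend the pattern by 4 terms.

The slot pattern repeats as AABB (period 4), so there are 2 interleaved tracks.
Track A: -14, -17, -20, -23 (arithmetic, step −3).
Track B: 31, 31, 31, 31 (always 31).
Position 9 → track A, term 5 = -26.
Position 10 falls in track A as its term 6, giving -29.
The 11th slot belongs to track B; its 5th term is 31.
Term 12 comes from track B (its 6th entry): 31.

-26, -29, 31, 31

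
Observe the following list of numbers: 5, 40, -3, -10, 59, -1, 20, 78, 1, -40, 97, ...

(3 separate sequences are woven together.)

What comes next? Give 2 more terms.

3, 80

Read the sequence 3 terms at a time; column i is its own pattern.
Stream A: 5, -10, 20, -40 — a geometric progression (common ratio -2).
Stream B: 40, 59, 78, 97 — linear: a_n = 21 + 19·n.
Stream C: -3, -1, 1 — linear: a_n = -5 + 2·n.
Position 12 falls in stream C as its term 4, giving 3.
Position 13 falls in stream A as its term 5, giving 80.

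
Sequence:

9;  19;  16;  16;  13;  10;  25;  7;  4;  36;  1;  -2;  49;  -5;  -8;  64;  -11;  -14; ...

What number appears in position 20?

Reading positions in blocks of 3 reveals the pattern ABB — 2 tracks woven together.
Track A: 9, 16, 25, 36, 49, 64. Consecutive squares n² from n = 3.
Track B: 19, 16, 13, 10, 7, 4, 1, -2, -5, -8, -11, -14. Subtracting 3 each time.
Term 20 comes from track B (its 13th entry): -17.

-17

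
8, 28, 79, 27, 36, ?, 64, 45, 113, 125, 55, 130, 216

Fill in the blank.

Split by position mod 3 into 3 tracks.
Track A: 8, 27, 64, 125, 216 — the cubes 2³, 3³, 4³, ….
Track B: 28, 36, 45, 55 — triangular numbers n(n+1)/2 for n = 7, 8, ….
Track C: 79, ?, 113, 130 — linear: a_n = 62 + 17·n.
Track C's pattern makes the blank 96.

96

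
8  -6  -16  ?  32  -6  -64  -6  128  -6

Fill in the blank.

Split by position mod 2 into 2 tracks.
Track A: 8, -16, 32, -64, 128. Multiplying by -2 each time.
Track B: -6, ?, -6, -6, -6. Constant -6.
Track B's pattern makes the blank -6.

-6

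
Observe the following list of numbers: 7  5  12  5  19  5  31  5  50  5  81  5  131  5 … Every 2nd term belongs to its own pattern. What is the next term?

212

Taking every 2nd term gives 2 separate tracks.
Subsequence A: 7, 12, 19, 31, 50, 81, 131 (each term equals the sum of the previous two).
Subsequence B: 5, 5, 5, 5, 5, 5, 5 (the constant sequence 5).
Position 15 → subsequence A, term 8 = 212.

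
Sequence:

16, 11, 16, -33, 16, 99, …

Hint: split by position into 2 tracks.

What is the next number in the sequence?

The terms cycle through 2 interleaved subsequences.
Track A: 16, 16, 16. The constant sequence 16.
Track B: 11, -33, 99. Geometric, ×-3 each step.
The 7th slot belongs to track A; its 4th term is 16.

16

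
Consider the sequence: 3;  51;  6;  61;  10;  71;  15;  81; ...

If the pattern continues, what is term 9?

21

Taking every 2nd term gives 2 separate tracks.
Track A: 3, 6, 10, 15 (the triangular numbers T_2, T_3, …).
Track B: 51, 61, 71, 81 (arithmetic with common difference +10).
The 9th slot belongs to track A; its 5th term is 21.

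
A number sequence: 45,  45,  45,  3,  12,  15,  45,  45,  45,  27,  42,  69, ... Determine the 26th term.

45

The slot pattern repeats as AAABBB (period 6), so there are 2 interleaved tracks.
Subsequence A = 45, 45, 45, 45, 45, 45: always 45.
Subsequence B = 3, 12, 15, 27, 42, 69: a Fibonacci-like recurrence a_n = a_{n-1} + a_{n-2}.
The 26th slot belongs to subsequence A; its 14th term is 45.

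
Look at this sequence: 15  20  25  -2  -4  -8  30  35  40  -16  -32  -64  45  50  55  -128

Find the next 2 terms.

The slot pattern repeats as AAABBB (period 6), so there are 2 interleaved tracks.
Track A: 15, 20, 25, 30, 35, 40, 45, 50, 55 (arithmetic with common difference +5).
Track B: -2, -4, -8, -16, -32, -64, -128 (multiplying by 2 each time).
Position 17 falls in track B as its term 8, giving -256.
The 18th slot belongs to track B; its 9th term is -512.

-256, -512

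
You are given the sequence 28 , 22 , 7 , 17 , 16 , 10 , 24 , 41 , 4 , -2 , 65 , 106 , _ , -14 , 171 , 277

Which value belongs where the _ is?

The slot pattern repeats as AABB (period 4), so there are 2 interleaved tracks.
Track A = 28, 22, 16, 10, 4, -2, ?, -14: arithmetic with common difference −6.
Track B = 7, 17, 24, 41, 65, 106, 171, 277: Fibonacci-style (each term is the sum of the two before it).
So the missing entry in track A is -8.

-8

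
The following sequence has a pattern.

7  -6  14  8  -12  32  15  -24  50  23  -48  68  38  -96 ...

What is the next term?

86

Read the sequence 3 terms at a time; column i is its own pattern.
Track A = 7, 8, 15, 23, 38: each term equals the sum of the previous two.
Track B = -6, -12, -24, -48, -96: geometric with ratio 2.
Track C = 14, 32, 50, 68: arithmetic with common difference +18.
The 15th slot belongs to track C; its 5th term is 86.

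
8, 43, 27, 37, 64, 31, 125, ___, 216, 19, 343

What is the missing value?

Taking every 2nd term gives 2 separate tracks.
Track A = 8, 27, 64, 125, 216, 343: consecutive cubes n³ from n = 2.
Track B = 43, 37, 31, ?, 19: arithmetic, step −6.
So the missing entry in track B is 25.

25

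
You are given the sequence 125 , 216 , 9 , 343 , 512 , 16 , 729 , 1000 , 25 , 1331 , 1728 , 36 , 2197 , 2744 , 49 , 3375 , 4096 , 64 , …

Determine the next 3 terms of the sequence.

Reading positions in blocks of 3 reveals the pattern AAB — 2 tracks woven together.
Track A: 125, 216, 343, 512, 729, 1000, 1331, 1728, 2197, 2744, 3375, 4096 (perfect cubes starting at 5³).
Track B: 9, 16, 25, 36, 49, 64 (perfect squares starting at 3²).
Position 19 → track A, term 13 = 4913.
The 20th slot belongs to track A; its 14th term is 5832.
Term 21 comes from track B (its 7th entry): 81.

4913, 5832, 81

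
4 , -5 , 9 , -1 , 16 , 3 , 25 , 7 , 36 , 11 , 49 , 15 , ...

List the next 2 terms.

Split by position mod 2 into 2 tracks.
Track A is 4, 9, 16, 25, 36, 49, which is consecutive squares n² from n = 2.
Track B is -5, -1, 3, 7, 11, 15, which is arithmetic with common difference +4.
Term 13 comes from track A (its 7th entry): 64.
Term 14 comes from track B (its 7th entry): 19.

64, 19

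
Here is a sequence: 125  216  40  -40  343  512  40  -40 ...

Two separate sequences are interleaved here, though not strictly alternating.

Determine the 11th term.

Reading positions in blocks of 4 reveals the pattern AABB — 2 tracks woven together.
Subsequence A is 125, 216, 343, 512, which is perfect cubes starting at 5³.
Subsequence B is 40, -40, 40, -40, which is oscillating between 40 and -40.
The 11th slot belongs to subsequence B; its 5th term is 40.

40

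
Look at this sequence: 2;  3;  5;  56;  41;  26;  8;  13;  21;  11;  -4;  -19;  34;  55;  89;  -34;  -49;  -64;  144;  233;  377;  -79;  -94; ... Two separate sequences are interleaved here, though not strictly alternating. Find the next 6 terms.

-109, 610, 987, 1597, -124, -139

The slot pattern repeats as AAABBB (period 6), so there are 2 interleaved tracks.
Track A: 2, 3, 5, 8, 13, 21, 34, 55, 89, 144, 233, 377 — a Fibonacci-like recurrence a_n = a_{n-1} + a_{n-2}.
Track B: 56, 41, 26, 11, -4, -19, -34, -49, -64, -79, -94 — arithmetic, step −15.
The 24th slot belongs to track B; its 12th term is -109.
Position 25 falls in track A as its term 13, giving 610.
Term 26 comes from track A (its 14th entry): 987.
Position 27 → track A, term 15 = 1597.
The 28th slot belongs to track B; its 13th term is -124.
Term 29 comes from track B (its 14th entry): -139.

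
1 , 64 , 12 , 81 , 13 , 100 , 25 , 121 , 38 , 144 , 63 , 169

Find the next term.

101

The terms cycle through 2 interleaved subsequences.
Subsequence A: 1, 12, 13, 25, 38, 63 — each term equals the sum of the previous two.
Subsequence B: 64, 81, 100, 121, 144, 169 — perfect squares starting at 8².
Position 13 → subsequence A, term 7 = 101.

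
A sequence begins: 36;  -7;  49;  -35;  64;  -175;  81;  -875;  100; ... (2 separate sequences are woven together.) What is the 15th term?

The terms cycle through 2 interleaved subsequences.
Track A: 36, 49, 64, 81, 100. The squares 6², 7², 8², ….
Track B: -7, -35, -175, -875. A geometric progression (common ratio 5).
Position 15 → track A, term 8 = 169.

169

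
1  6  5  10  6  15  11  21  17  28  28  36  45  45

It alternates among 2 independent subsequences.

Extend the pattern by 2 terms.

Split by position mod 2 into 2 tracks.
Track A is 1, 5, 6, 11, 17, 28, 45, which is each term equals the sum of the previous two.
Track B is 6, 10, 15, 21, 28, 36, 45, which is the triangular numbers T_3, T_4, ….
Term 15 comes from track A (its 8th entry): 73.
Position 16 → track B, term 8 = 55.

73, 55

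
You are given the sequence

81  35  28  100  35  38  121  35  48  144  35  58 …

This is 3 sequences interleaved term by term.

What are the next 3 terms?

Read the sequence 3 terms at a time; column i is its own pattern.
Stream A: 81, 100, 121, 144 (perfect squares starting at 9²).
Stream B: 35, 35, 35, 35 (always 35).
Stream C: 28, 38, 48, 58 (arithmetic, step +10).
The 13th slot belongs to stream A; its 5th term is 169.
Position 14 falls in stream B as its term 5, giving 35.
Position 15 falls in stream C as its term 5, giving 68.

169, 35, 68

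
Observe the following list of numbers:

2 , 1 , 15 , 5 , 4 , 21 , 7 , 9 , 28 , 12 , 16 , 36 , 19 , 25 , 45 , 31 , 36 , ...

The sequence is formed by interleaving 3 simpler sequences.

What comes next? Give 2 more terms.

55, 50

Taking every 3rd term gives 3 separate tracks.
Track A is 2, 5, 7, 12, 19, 31, which is Fibonacci-style (each term is the sum of the two before it).
Track B is 1, 4, 9, 16, 25, 36, which is perfect squares starting at 1².
Track C is 15, 21, 28, 36, 45, which is the triangular numbers T_5, T_6, ….
The 18th slot belongs to track C; its 6th term is 55.
Term 19 comes from track A (its 7th entry): 50.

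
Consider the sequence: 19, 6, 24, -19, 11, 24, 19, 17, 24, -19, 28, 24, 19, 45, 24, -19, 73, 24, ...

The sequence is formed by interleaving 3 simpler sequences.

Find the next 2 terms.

Read the sequence 3 terms at a time; column i is its own pattern.
Track A is 19, -19, 19, -19, 19, -19, which is oscillating between 19 and -19.
Track B is 6, 11, 17, 28, 45, 73, which is a Fibonacci-like recurrence a_n = a_{n-1} + a_{n-2}.
Track C is 24, 24, 24, 24, 24, 24, which is the constant sequence 24.
The 19th slot belongs to track A; its 7th term is 19.
Term 20 comes from track B (its 7th entry): 118.

19, 118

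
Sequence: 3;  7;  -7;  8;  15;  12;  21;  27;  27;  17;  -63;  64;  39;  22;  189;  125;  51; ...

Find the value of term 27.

Split by position mod 4 into 4 tracks.
Subsequence A: 3, 15, 27, 39, 51 — adding 12 each time.
Subsequence B: 7, 12, 17, 22 — arithmetic with common difference +5.
Subsequence C: -7, 21, -63, 189 — geometric, ×-3 each step.
Subsequence D: 8, 27, 64, 125 — consecutive cubes n³ from n = 2.
Term 27 comes from subsequence C (its 7th entry): -5103.

-5103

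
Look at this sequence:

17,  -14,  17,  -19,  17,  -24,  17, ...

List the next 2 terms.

The terms cycle through 2 interleaved subsequences.
Track A = 17, 17, 17, 17: constant 17.
Track B = -14, -19, -24: arithmetic, step −5.
Term 8 comes from track B (its 4th entry): -29.
The 9th slot belongs to track A; its 5th term is 17.

-29, 17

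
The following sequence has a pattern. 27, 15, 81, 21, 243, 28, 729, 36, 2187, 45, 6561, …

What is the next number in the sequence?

Split by position mod 2 into 2 tracks.
Subsequence A = 27, 81, 243, 729, 2187, 6561: powers of 3.
Subsequence B = 15, 21, 28, 36, 45: the triangular numbers T_5, T_6, ….
Position 12 → subsequence B, term 6 = 55.

55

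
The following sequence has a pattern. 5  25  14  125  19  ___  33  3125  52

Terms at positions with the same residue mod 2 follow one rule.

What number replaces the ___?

625

The terms cycle through 2 interleaved subsequences.
Subsequence A: 5, 14, 19, 33, 52 — Fibonacci-style (each term is the sum of the two before it).
Subsequence B: 25, 125, ?, 3125 — powers of 5.
Subsequence B's pattern makes the blank 625.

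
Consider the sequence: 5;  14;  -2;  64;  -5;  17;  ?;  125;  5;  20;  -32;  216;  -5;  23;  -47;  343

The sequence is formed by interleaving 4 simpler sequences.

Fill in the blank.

-17

Split by position mod 4 into 4 tracks.
Track A: 5, -5, 5, -5 (alternating ±5).
Track B: 14, 17, 20, 23 (linear: a_n = 11 + 3·n).
Track C: -2, ?, -32, -47 (arithmetic with common difference −15).
Track D: 64, 125, 216, 343 (consecutive cubes n³ from n = 4).
Filling track C at index 2 by its rule yields -17.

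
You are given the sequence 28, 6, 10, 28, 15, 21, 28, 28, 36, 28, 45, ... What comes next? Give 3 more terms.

Positions follow the repeating pattern ABB; grouping by letter gives 2 tracks.
Track A = 28, 28, 28, 28: the constant sequence 28.
Track B = 6, 10, 15, 21, 28, 36, 45: triangular numbers n(n+1)/2 for n = 3, 4, ….
Position 12 falls in track B as its term 8, giving 55.
Position 13 falls in track A as its term 5, giving 28.
Position 14 falls in track B as its term 9, giving 66.

55, 28, 66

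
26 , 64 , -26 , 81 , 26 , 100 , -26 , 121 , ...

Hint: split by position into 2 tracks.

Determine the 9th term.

26

Taking every 2nd term gives 2 separate tracks.
Stream A = 26, -26, 26, -26: alternating ±26.
Stream B = 64, 81, 100, 121: consecutive squares n² from n = 8.
Position 9 falls in stream A as its term 5, giving 26.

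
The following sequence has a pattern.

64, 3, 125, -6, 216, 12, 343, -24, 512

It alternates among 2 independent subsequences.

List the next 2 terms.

48, 729

The terms cycle through 2 interleaved subsequences.
Track A: 64, 125, 216, 343, 512 (perfect cubes starting at 4³).
Track B: 3, -6, 12, -24 (geometric, ×-2 each step).
The 10th slot belongs to track B; its 5th term is 48.
Term 11 comes from track A (its 6th entry): 729.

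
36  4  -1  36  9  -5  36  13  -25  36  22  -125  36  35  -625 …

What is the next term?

Split by position mod 3 into 3 tracks.
Subsequence A: 36, 36, 36, 36, 36 (always 36).
Subsequence B: 4, 9, 13, 22, 35 (a Fibonacci-like recurrence a_n = a_{n-1} + a_{n-2}).
Subsequence C: -1, -5, -25, -125, -625 (geometric with ratio 5).
The 16th slot belongs to subsequence A; its 6th term is 36.

36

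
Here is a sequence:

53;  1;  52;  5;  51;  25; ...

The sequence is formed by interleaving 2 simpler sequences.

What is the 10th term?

625

Split by position mod 2 into 2 tracks.
Subsequence A: 53, 52, 51. Arithmetic, step −1.
Subsequence B: 1, 5, 25. Successive powers of 5.
Position 10 falls in subsequence B as its term 5, giving 625.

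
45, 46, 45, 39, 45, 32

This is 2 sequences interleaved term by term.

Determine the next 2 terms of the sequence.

45, 25

Odd-indexed and even-indexed terms follow separate rules.
Subsequence A is 45, 45, 45, which is the constant sequence 45.
Subsequence B is 46, 39, 32, which is arithmetic with common difference −7.
The 7th slot belongs to subsequence A; its 4th term is 45.
Position 8 falls in subsequence B as its term 4, giving 25.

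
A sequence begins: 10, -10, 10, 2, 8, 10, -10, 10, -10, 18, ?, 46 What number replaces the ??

The slot pattern repeats as AAABBB (period 6), so there are 2 interleaved tracks.
Track A = 10, -10, 10, -10, 10, -10: oscillating between 10 and -10.
Track B = 2, 8, 10, 18, ?, 46: Fibonacci-style (each term is the sum of the two before it).
So the missing entry in track B is 28.

28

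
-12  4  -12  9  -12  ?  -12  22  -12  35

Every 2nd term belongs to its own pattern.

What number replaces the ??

13

Odd-indexed and even-indexed terms follow separate rules.
Track A: -12, -12, -12, -12, -12 (constant -12).
Track B: 4, 9, ?, 22, 35 (a Fibonacci-like recurrence a_n = a_{n-1} + a_{n-2}).
The gap is track B's term 3; the rule gives 13.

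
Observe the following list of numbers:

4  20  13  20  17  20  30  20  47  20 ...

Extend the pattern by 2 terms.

77, 20

Positions 1, 3, 5, … form one subsequence and positions 2, 4, 6, … form another.
Track A: 4, 13, 17, 30, 47 (a Fibonacci-like recurrence a_n = a_{n-1} + a_{n-2}).
Track B: 20, 20, 20, 20, 20 (always 20).
Position 11 → track A, term 6 = 77.
Position 12 → track B, term 6 = 20.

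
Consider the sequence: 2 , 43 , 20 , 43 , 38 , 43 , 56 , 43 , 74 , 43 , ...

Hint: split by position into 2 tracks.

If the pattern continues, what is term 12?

43

Positions 1, 3, 5, … form one subsequence and positions 2, 4, 6, … form another.
Subsequence A: 2, 20, 38, 56, 74 (arithmetic with common difference +18).
Subsequence B: 43, 43, 43, 43, 43 (always 43).
The 12th slot belongs to subsequence B; its 6th term is 43.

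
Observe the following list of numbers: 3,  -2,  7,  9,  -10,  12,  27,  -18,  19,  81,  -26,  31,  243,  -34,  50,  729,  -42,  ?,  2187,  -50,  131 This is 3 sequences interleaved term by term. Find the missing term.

81

Split by position mod 3: positions 1, 4, 7, … form one track, and each other residue class forms its own.
Track A = 3, 9, 27, 81, 243, 729, 2187: powers 3^1, 3^2, 3^3, ….
Track B = -2, -10, -18, -26, -34, -42, -50: subtracting 8 each time.
Track C = 7, 12, 19, 31, 50, ?, 131: Fibonacci-style (each term is the sum of the two before it).
Track C's pattern makes the blank 81.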